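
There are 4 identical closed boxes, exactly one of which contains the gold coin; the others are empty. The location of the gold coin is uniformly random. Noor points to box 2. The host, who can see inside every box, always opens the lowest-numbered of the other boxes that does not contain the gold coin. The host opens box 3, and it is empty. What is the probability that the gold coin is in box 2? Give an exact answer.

0

Condition on the true location of the gold coin.
If it is in box 1 (prior 1/4): box 3 is the lowest-numbered option available, probability 1; weight (1/4)·1 = 1/4.
If it is in either of boxes 2 and 4 (prior 1/4 each): the host would have opened box 1 instead, probability 0; weight (1/4)·0 = 0 each.
If it is in box 3 (prior 1/4): the host opened box 3, so this case is ruled out; weight (1/4)·0 = 0.
The weights sum to 1/4.
So P(the gold coin in box 2 | the host opened box 3) = 0 / (1/4) = 0.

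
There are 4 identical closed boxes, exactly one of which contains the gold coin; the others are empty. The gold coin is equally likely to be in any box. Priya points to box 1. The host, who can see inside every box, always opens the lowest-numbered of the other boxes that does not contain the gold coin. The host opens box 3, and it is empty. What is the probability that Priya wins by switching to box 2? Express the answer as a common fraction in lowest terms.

Apply Bayes' rule, conditioning on where the gold coin actually is.
If it is in either of boxes 1 and 4 (prior 1/4 each): the host would have opened box 2 instead, probability 0; weight (1/4)·0 = 0 each.
If it is in box 2 (prior 1/4): box 3 is the lowest-numbered option available, probability 1; weight (1/4)·1 = 1/4.
If it is in box 3 (prior 1/4): the host opened box 3, so this case is ruled out; weight (1/4)·0 = 0.
The weights sum to 1/4.
So P(the gold coin in box 2 | the host opened box 3) = (1/4) / (1/4) = 1.

1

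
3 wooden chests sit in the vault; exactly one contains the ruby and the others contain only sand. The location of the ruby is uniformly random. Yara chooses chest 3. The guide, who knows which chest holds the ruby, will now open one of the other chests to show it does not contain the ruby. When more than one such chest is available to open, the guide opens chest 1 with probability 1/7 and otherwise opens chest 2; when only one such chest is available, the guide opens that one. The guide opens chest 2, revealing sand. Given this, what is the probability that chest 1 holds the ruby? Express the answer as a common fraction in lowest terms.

Apply Bayes' rule, conditioning on where the ruby actually is.
If it is in chest 1 (prior 1/3): only chest 2 is available, probability 1; weight (1/3)·1 = 1/3.
If it is in chest 2 (prior 1/3): the guide opened chest 2, so this case is ruled out; weight (1/3)·0 = 0.
If it is in chest 3 (prior 1/3): chest 1 is available but not opened, probability 6/7; weight (1/3)·(6/7) = 2/7.
The weights sum to 13/21.
So P(the ruby in chest 1 | the guide opened chest 2) = (1/3) / (13/21) = 7/13.

7/13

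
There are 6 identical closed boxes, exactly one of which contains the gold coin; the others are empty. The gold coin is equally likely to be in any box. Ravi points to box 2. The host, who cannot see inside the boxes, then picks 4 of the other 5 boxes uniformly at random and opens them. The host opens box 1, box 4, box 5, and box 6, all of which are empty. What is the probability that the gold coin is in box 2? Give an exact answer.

Condition on the true location of the gold coin.
If it is in any of boxes 1, 4, 5, and 6 (prior 1/6 each): that box was opened and seen not to hold the prize — ruled out; weight (1/6)·0 = 0 each.
If it is in either of boxes 2 and 3 (prior 1/6 each): the host picks exactly this set with probability 1/5 regardless, and none is the prize; weight (1/6)·(1/5) = 1/30 each.
The weights sum to 1/15.
So P(the gold coin in box 2 | the host opened box 1, box 4, box 5, and box 6) = (1/30) / (1/15) = 1/2.

1/2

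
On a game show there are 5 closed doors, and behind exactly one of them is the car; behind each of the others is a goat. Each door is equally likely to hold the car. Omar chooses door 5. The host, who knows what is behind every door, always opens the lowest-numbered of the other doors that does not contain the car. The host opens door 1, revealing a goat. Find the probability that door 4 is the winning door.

1/4

Apply Bayes' rule, conditioning on where the car actually is.
If it is behind door 1 (prior 1/5): the host opened door 1, so this case is ruled out; weight (1/5)·0 = 0.
If it is behind any of doors 2, 3, 4, and 5 (prior 1/5 each): door 1 is the lowest-numbered option available, probability 1; weight (1/5)·1 = 1/5 each.
The weights sum to 4/5.
So P(the car behind door 4 | the host opened door 1) = (1/5) / (4/5) = 1/4.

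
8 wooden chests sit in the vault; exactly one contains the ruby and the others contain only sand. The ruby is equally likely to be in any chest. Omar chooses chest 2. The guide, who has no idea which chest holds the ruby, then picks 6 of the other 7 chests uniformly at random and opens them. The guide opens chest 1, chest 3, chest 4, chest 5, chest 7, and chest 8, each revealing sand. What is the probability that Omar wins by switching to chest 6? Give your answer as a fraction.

1/2

Consider each possible location of the ruby in turn.
If it is in any of chests 1, 3, 4, 5, 7, and 8 (prior 1/8 each): that chest was opened and seen not to hold the prize — ruled out; weight (1/8)·0 = 0 each.
If it is in either of chests 2 and 6 (prior 1/8 each): the guide picks exactly this set with probability 1/7 regardless, and none is the prize; weight (1/8)·(1/7) = 1/56 each.
The weights sum to 1/28.
So P(the ruby in chest 6 | the guide opened chest 1, chest 3, chest 4, chest 5, chest 7, and chest 8) = (1/56) / (1/28) = 1/2.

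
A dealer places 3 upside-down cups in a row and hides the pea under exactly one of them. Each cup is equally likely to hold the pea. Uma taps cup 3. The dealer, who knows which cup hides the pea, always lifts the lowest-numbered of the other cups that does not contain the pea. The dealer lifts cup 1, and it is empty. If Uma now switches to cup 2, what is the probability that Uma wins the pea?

1/2

Consider each possible location of the pea in turn.
If it is under cup 1 (prior 1/3): the dealer opened cup 1, so this case is ruled out; weight (1/3)·0 = 0.
If it is under either of cups 2 and 3 (prior 1/3 each): cup 1 is the lowest-numbered option available, probability 1; weight (1/3)·1 = 1/3 each.
The weights sum to 2/3.
So P(the pea under cup 2 | the dealer opened cup 1) = (1/3) / (2/3) = 1/2.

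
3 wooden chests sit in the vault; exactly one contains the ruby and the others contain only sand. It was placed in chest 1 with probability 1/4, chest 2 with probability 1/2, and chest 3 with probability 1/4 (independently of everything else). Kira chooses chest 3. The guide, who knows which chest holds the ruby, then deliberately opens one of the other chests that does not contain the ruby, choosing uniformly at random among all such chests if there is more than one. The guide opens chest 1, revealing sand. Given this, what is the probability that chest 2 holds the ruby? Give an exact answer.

4/5

Condition on the true location of the ruby.
If it is in chest 1 (prior 1/4): the guide opened chest 1, so this case is ruled out; weight (1/4)·0 = 0.
If it is in chest 2 (prior 1/2): the guide has no choice, probability 1; weight (1/2)·1 = 1/2.
If it is in chest 3 (prior 1/4): the guide has 2 equally likely choices, so probability 1/2; weight (1/4)·(1/2) = 1/8.
The weights sum to 5/8.
So P(the ruby in chest 2 | the guide opened chest 1) = (1/2) / (5/8) = 4/5.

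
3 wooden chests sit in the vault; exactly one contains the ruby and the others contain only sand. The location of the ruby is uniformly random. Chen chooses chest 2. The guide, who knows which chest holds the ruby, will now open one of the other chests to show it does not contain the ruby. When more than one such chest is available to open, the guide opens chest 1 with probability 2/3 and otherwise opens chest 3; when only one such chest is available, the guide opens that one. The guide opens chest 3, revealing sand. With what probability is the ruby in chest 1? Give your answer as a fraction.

Condition on the true location of the ruby.
If it is in chest 1 (prior 1/3): only chest 3 is available, probability 1; weight (1/3)·1 = 1/3.
If it is in chest 2 (prior 1/3): chest 1 is available but not opened, probability 1/3; weight (1/3)·(1/3) = 1/9.
If it is in chest 3 (prior 1/3): the guide opened chest 3, so this case is ruled out; weight (1/3)·0 = 0.
The weights sum to 4/9.
So P(the ruby in chest 1 | the guide opened chest 3) = (1/3) / (4/9) = 3/4.

3/4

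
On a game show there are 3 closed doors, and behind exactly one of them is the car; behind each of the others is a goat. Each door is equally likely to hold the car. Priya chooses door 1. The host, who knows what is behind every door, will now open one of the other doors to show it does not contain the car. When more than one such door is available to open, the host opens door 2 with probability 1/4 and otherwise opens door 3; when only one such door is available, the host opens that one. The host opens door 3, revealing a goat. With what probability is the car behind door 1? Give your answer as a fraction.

Consider each possible location of the car in turn.
If it is behind door 1 (prior 1/3): door 2 is available but not opened, probability 3/4; weight (1/3)·(3/4) = 1/4.
If it is behind door 2 (prior 1/3): only door 3 is available, probability 1; weight (1/3)·1 = 1/3.
If it is behind door 3 (prior 1/3): the host opened door 3, so this case is ruled out; weight (1/3)·0 = 0.
The weights sum to 7/12.
So P(the car behind door 1 | the host opened door 3) = (1/4) / (7/12) = 3/7.

3/7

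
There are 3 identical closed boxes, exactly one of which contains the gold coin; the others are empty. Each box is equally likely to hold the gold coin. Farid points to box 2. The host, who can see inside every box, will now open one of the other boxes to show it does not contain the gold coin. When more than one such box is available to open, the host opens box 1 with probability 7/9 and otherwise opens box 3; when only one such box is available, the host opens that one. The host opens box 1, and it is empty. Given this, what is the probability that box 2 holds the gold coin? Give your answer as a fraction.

7/16

Condition on the true location of the gold coin.
If it is in box 1 (prior 1/3): the host opened box 1, so this case is ruled out; weight (1/3)·0 = 0.
If it is in box 2 (prior 1/3): box 1 is available, opened with probability 7/9; weight (1/3)·(7/9) = 7/27.
If it is in box 3 (prior 1/3): only box 1 is available, probability 1; weight (1/3)·1 = 1/3.
The weights sum to 16/27.
So P(the gold coin in box 2 | the host opened box 1) = (7/27) / (16/27) = 7/16.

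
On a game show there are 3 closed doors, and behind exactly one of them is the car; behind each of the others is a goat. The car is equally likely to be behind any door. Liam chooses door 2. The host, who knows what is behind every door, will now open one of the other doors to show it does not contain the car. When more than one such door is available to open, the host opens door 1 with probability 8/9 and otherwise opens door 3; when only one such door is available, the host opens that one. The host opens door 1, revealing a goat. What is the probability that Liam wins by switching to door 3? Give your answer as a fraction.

9/17

Consider each possible location of the car in turn.
If it is behind door 1 (prior 1/3): the host opened door 1, so this case is ruled out; weight (1/3)·0 = 0.
If it is behind door 2 (prior 1/3): door 1 is available, opened with probability 8/9; weight (1/3)·(8/9) = 8/27.
If it is behind door 3 (prior 1/3): only door 1 is available, probability 1; weight (1/3)·1 = 1/3.
The weights sum to 17/27.
So P(the car behind door 3 | the host opened door 1) = (1/3) / (17/27) = 9/17.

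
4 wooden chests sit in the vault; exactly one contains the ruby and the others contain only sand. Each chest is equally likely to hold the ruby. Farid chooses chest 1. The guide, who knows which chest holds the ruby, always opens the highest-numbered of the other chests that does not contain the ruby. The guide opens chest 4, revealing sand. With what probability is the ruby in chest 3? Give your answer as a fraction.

1/3

Apply Bayes' rule, conditioning on where the ruby actually is.
If it is in any of chests 1, 2, and 3 (prior 1/4 each): chest 4 is the highest-numbered option available, probability 1; weight (1/4)·1 = 1/4 each.
If it is in chest 4 (prior 1/4): the guide opened chest 4, so this case is ruled out; weight (1/4)·0 = 0.
The weights sum to 3/4.
So P(the ruby in chest 3 | the guide opened chest 4) = (1/4) / (3/4) = 1/3.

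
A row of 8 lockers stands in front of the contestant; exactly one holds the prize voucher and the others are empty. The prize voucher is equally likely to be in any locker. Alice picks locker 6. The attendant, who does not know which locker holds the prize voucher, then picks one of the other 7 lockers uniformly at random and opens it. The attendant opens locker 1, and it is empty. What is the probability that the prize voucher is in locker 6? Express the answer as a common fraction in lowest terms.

Apply Bayes' rule, conditioning on where the prize voucher actually is.
If it is in locker 1 (prior 1/8): the attendant opened locker 1, so this case is ruled out; weight (1/8)·0 = 0.
If it is in any of lockers 2, 3, 4, 5, 6, 7, and 8 (prior 1/8 each): the attendant picks locker 1 with probability 1/7 regardless, and it is not the prize; weight (1/8)·(1/7) = 1/56 each.
The weights sum to 1/8.
So P(the prize voucher in locker 6 | the attendant opened locker 1) = (1/56) / (1/8) = 1/7.

1/7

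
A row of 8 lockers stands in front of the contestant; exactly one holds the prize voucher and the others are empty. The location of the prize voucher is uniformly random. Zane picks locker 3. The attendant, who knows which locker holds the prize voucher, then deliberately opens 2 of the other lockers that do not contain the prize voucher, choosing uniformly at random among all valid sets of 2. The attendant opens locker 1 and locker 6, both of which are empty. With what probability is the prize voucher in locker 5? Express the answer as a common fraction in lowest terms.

Condition on the true location of the prize voucher.
If it is in either of lockers 1 and 6 (prior 1/8 each): that locker was opened and seen not to hold the prize — ruled out; weight (1/8)·0 = 0 each.
If it is in any of lockers 2, 4, 5, 7, and 8 (prior 1/8 each): the attendant has 15 equally likely choices, so probability 1/15; weight (1/8)·(1/15) = 1/120 each.
If it is in locker 3 (prior 1/8): the attendant has 21 equally likely choices, so probability 1/21; weight (1/8)·(1/21) = 1/168.
The weights sum to 1/21.
So P(the prize voucher in locker 5 | the attendant opened locker 1 and locker 6) = (1/120) / (1/21) = 7/40.

7/40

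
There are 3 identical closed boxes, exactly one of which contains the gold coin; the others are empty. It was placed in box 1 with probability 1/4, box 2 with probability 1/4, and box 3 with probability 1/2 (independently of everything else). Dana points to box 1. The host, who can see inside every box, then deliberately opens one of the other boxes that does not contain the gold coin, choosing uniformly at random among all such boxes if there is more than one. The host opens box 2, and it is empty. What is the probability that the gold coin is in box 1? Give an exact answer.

Apply Bayes' rule, conditioning on where the gold coin actually is.
If it is in box 1 (prior 1/4): the host has 2 equally likely choices, so probability 1/2; weight (1/4)·(1/2) = 1/8.
If it is in box 2 (prior 1/4): the host opened box 2, so this case is ruled out; weight (1/4)·0 = 0.
If it is in box 3 (prior 1/2): the host has no choice, probability 1; weight (1/2)·1 = 1/2.
The weights sum to 5/8.
So P(the gold coin in box 1 | the host opened box 2) = (1/8) / (5/8) = 1/5.

1/5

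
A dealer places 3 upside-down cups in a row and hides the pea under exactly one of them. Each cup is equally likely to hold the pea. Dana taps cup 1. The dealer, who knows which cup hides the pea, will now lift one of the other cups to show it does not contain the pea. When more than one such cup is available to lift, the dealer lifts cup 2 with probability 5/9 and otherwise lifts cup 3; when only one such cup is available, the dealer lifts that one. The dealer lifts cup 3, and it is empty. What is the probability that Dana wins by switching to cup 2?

9/13

Consider each possible location of the pea in turn.
If it is under cup 1 (prior 1/3): cup 2 is available but not opened, probability 4/9; weight (1/3)·(4/9) = 4/27.
If it is under cup 2 (prior 1/3): only cup 3 is available, probability 1; weight (1/3)·1 = 1/3.
If it is under cup 3 (prior 1/3): the dealer opened cup 3, so this case is ruled out; weight (1/3)·0 = 0.
The weights sum to 13/27.
So P(the pea under cup 2 | the dealer opened cup 3) = (1/3) / (13/27) = 9/13.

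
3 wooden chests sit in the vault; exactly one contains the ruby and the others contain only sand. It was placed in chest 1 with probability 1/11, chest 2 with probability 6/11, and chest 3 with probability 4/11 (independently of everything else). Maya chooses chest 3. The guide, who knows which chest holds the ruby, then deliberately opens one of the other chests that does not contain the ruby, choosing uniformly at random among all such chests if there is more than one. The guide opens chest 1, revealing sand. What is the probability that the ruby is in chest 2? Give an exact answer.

Consider each possible location of the ruby in turn.
If it is in chest 1 (prior 1/11): the guide opened chest 1, so this case is ruled out; weight (1/11)·0 = 0.
If it is in chest 2 (prior 6/11): the guide has no choice, probability 1; weight (6/11)·1 = 6/11.
If it is in chest 3 (prior 4/11): the guide has 2 equally likely choices, so probability 1/2; weight (4/11)·(1/2) = 2/11.
The weights sum to 8/11.
So P(the ruby in chest 2 | the guide opened chest 1) = (6/11) / (8/11) = 3/4.

3/4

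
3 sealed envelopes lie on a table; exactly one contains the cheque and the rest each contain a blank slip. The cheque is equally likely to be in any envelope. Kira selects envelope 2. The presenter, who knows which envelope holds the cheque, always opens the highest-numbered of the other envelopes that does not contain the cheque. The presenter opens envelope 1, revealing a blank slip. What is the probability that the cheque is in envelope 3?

Consider each possible location of the cheque in turn.
If it is in envelope 1 (prior 1/3): the presenter opened envelope 1, so this case is ruled out; weight (1/3)·0 = 0.
If it is in envelope 2 (prior 1/3): the presenter would have opened envelope 3 instead, probability 0; weight (1/3)·0 = 0.
If it is in envelope 3 (prior 1/3): envelope 1 is the highest-numbered option available, probability 1; weight (1/3)·1 = 1/3.
The weights sum to 1/3.
So P(the cheque in envelope 3 | the presenter opened envelope 1) = (1/3) / (1/3) = 1.

1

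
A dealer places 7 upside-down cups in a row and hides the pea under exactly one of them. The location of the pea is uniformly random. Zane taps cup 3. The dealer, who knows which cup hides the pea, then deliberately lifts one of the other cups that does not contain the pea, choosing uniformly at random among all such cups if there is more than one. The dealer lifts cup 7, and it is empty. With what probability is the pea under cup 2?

Condition on the true location of the pea.
If it is under any of cups 1, 2, 4, 5, and 6 (prior 1/7 each): the dealer has 5 equally likely choices, so probability 1/5; weight (1/7)·(1/5) = 1/35 each.
If it is under cup 3 (prior 1/7): the dealer has 6 equally likely choices, so probability 1/6; weight (1/7)·(1/6) = 1/42.
If it is under cup 7 (prior 1/7): the dealer opened cup 7, so this case is ruled out; weight (1/7)·0 = 0.
The weights sum to 1/6.
So P(the pea under cup 2 | the dealer opened cup 7) = (1/35) / (1/6) = 6/35.

6/35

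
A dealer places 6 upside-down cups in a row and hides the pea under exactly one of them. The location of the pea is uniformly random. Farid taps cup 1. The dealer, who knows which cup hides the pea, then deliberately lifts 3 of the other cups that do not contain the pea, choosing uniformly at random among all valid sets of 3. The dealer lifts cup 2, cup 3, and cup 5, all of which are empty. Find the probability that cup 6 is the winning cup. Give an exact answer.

Consider each possible location of the pea in turn.
If it is under cup 1 (prior 1/6): the dealer has 10 equally likely choices, so probability 1/10; weight (1/6)·(1/10) = 1/60.
If it is under any of cups 2, 3, and 5 (prior 1/6 each): that cup was opened and seen not to hold the prize — ruled out; weight (1/6)·0 = 0 each.
If it is under either of cups 4 and 6 (prior 1/6 each): the dealer has 4 equally likely choices, so probability 1/4; weight (1/6)·(1/4) = 1/24 each.
The weights sum to 1/10.
So P(the pea under cup 6 | the dealer opened cup 2, cup 3, and cup 5) = (1/24) / (1/10) = 5/12.

5/12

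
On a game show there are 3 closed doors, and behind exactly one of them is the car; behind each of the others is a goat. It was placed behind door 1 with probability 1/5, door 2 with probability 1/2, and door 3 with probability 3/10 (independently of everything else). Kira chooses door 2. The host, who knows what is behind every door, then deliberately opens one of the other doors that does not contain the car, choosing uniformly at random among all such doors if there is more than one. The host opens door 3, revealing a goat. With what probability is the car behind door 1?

Condition on the true location of the car.
If it is behind door 1 (prior 1/5): the host has no choice, probability 1; weight (1/5)·1 = 1/5.
If it is behind door 2 (prior 1/2): the host has 2 equally likely choices, so probability 1/2; weight (1/2)·(1/2) = 1/4.
If it is behind door 3 (prior 3/10): the host opened door 3, so this case is ruled out; weight (3/10)·0 = 0.
The weights sum to 9/20.
So P(the car behind door 1 | the host opened door 3) = (1/5) / (9/20) = 4/9.

4/9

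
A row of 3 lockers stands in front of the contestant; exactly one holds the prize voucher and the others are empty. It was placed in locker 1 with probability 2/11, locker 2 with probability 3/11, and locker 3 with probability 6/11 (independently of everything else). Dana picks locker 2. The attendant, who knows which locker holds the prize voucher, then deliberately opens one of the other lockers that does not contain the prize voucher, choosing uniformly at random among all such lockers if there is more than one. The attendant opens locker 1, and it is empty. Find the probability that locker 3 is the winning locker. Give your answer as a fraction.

4/5

Condition on the true location of the prize voucher.
If it is in locker 1 (prior 2/11): the attendant opened locker 1, so this case is ruled out; weight (2/11)·0 = 0.
If it is in locker 2 (prior 3/11): the attendant has 2 equally likely choices, so probability 1/2; weight (3/11)·(1/2) = 3/22.
If it is in locker 3 (prior 6/11): the attendant has no choice, probability 1; weight (6/11)·1 = 6/11.
The weights sum to 15/22.
So P(the prize voucher in locker 3 | the attendant opened locker 1) = (6/11) / (15/22) = 4/5.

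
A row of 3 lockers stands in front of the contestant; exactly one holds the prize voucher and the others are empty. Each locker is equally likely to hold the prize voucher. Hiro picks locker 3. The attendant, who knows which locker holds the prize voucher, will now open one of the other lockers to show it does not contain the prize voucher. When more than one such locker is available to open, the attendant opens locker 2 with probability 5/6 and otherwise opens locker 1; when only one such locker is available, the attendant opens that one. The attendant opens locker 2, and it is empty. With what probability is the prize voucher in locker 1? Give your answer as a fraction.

Consider each possible location of the prize voucher in turn.
If it is in locker 1 (prior 1/3): only locker 2 is available, probability 1; weight (1/3)·1 = 1/3.
If it is in locker 2 (prior 1/3): the attendant opened locker 2, so this case is ruled out; weight (1/3)·0 = 0.
If it is in locker 3 (prior 1/3): locker 2 is available, opened with probability 5/6; weight (1/3)·(5/6) = 5/18.
The weights sum to 11/18.
So P(the prize voucher in locker 1 | the attendant opened locker 2) = (1/3) / (11/18) = 6/11.

6/11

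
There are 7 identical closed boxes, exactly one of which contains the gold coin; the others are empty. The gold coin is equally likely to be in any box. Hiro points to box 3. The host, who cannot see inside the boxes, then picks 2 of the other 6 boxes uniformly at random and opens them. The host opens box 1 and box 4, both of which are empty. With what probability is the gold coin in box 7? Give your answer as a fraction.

Because the host chose which boxes to open without knowing where the gold coin is, the choice is independent of the prize location. Learning that none of the 2 opened boxes holds the gold coin simply rules out those 2 locations and leaves the remaining 5 boxes still equally likely by symmetry.
So P(the gold coin in box 7) = 1/5.

1/5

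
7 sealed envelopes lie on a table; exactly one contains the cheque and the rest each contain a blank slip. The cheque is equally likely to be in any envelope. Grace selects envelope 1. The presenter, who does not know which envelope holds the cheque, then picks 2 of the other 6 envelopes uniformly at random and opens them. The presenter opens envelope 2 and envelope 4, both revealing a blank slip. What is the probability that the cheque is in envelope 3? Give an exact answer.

1/5

Consider each possible location of the cheque in turn.
If it is in any of envelopes 1, 3, 5, 6, and 7 (prior 1/7 each): the presenter picks exactly this set with probability 1/15 regardless, and none is the prize; weight (1/7)·(1/15) = 1/105 each.
If it is in either of envelopes 2 and 4 (prior 1/7 each): that envelope was opened and seen not to hold the prize — ruled out; weight (1/7)·0 = 0 each.
The weights sum to 1/21.
So P(the cheque in envelope 3 | the presenter opened envelope 2 and envelope 4) = (1/105) / (1/21) = 1/5.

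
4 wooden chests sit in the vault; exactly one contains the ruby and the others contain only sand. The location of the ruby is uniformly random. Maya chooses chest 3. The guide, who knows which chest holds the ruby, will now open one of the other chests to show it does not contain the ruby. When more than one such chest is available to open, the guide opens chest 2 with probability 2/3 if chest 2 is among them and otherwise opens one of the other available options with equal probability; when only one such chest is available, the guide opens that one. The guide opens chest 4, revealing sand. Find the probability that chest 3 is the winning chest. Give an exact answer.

1/6

Condition on the true location of the ruby.
If it is in chest 1 (prior 1/4): chest 2 is available but not opened, probability 1/3; weight (1/4)·(1/3) = 1/12.
If it is in chest 2 (prior 1/4): chest 2 holds the prize so is unavailable; the guide chooses uniformly among the 2 others, probability 1/2; weight (1/4)·(1/2) = 1/8.
If it is in chest 3 (prior 1/4): chest 2 is available but not opened; chest 4 gets probability (1 − 2/3)/2 = 1/6; weight (1/4)·(1/6) = 1/24.
If it is in chest 4 (prior 1/4): the guide opened chest 4, so this case is ruled out; weight (1/4)·0 = 0.
The weights sum to 1/4.
So P(the ruby in chest 3 | the guide opened chest 4) = (1/24) / (1/4) = 1/6.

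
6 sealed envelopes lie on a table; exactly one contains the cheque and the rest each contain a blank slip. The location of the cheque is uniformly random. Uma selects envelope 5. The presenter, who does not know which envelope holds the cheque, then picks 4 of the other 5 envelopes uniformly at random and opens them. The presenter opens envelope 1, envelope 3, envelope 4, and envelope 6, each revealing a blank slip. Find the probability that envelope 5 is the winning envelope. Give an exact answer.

1/2

Consider each possible location of the cheque in turn.
If it is in any of envelopes 1, 3, 4, and 6 (prior 1/6 each): that envelope was opened and seen not to hold the prize — ruled out; weight (1/6)·0 = 0 each.
If it is in either of envelopes 2 and 5 (prior 1/6 each): the presenter picks exactly this set with probability 1/5 regardless, and none is the prize; weight (1/6)·(1/5) = 1/30 each.
The weights sum to 1/15.
So P(the cheque in envelope 5 | the presenter opened envelope 1, envelope 3, envelope 4, and envelope 6) = (1/30) / (1/15) = 1/2.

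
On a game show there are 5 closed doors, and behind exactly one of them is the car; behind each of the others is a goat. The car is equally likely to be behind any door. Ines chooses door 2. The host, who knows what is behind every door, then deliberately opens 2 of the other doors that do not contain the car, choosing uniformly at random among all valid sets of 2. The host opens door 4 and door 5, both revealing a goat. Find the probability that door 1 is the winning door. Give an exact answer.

Condition on the true location of the car.
If it is behind either of doors 1 and 3 (prior 1/5 each): the host has 3 equally likely choices, so probability 1/3; weight (1/5)·(1/3) = 1/15 each.
If it is behind door 2 (prior 1/5): the host has 6 equally likely choices, so probability 1/6; weight (1/5)·(1/6) = 1/30.
If it is behind either of doors 4 and 5 (prior 1/5 each): that door was opened and seen not to hold the prize — ruled out; weight (1/5)·0 = 0 each.
The weights sum to 1/6.
So P(the car behind door 1 | the host opened door 4 and door 5) = (1/15) / (1/6) = 2/5.

2/5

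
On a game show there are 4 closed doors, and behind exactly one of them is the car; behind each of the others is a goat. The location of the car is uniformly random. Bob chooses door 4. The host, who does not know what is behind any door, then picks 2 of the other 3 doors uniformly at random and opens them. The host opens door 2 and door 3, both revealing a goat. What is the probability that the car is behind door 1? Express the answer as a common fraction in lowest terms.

1/2

Because the host chose which doors to open without knowing where the car is, the choice is independent of the prize location. Learning that none of the 2 opened doors holds the car simply rules out those 2 locations and leaves the remaining 2 doors still equally likely by symmetry.
So P(the car behind door 1) = 1/2.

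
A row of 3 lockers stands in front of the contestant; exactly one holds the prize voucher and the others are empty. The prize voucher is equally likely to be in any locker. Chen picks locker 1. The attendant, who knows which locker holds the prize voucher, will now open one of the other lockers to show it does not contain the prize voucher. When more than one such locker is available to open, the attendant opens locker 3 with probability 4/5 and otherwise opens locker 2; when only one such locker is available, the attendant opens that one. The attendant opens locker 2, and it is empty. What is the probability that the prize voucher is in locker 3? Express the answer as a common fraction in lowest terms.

Apply Bayes' rule, conditioning on where the prize voucher actually is.
If it is in locker 1 (prior 1/3): locker 3 is available but not opened, probability 1/5; weight (1/3)·(1/5) = 1/15.
If it is in locker 2 (prior 1/3): the attendant opened locker 2, so this case is ruled out; weight (1/3)·0 = 0.
If it is in locker 3 (prior 1/3): only locker 2 is available, probability 1; weight (1/3)·1 = 1/3.
The weights sum to 2/5.
So P(the prize voucher in locker 3 | the attendant opened locker 2) = (1/3) / (2/5) = 5/6.

5/6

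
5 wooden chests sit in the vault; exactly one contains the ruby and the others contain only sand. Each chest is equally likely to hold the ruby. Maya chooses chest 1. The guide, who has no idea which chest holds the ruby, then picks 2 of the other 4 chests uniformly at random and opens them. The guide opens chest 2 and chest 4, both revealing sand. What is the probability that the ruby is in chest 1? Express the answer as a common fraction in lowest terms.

1/3

Apply Bayes' rule, conditioning on where the ruby actually is.
If it is in any of chests 1, 3, and 5 (prior 1/5 each): the guide picks exactly this set with probability 1/6 regardless, and none is the prize; weight (1/5)·(1/6) = 1/30 each.
If it is in either of chests 2 and 4 (prior 1/5 each): that chest was opened and seen not to hold the prize — ruled out; weight (1/5)·0 = 0 each.
The weights sum to 1/10.
So P(the ruby in chest 1 | the guide opened chest 2 and chest 4) = (1/30) / (1/10) = 1/3.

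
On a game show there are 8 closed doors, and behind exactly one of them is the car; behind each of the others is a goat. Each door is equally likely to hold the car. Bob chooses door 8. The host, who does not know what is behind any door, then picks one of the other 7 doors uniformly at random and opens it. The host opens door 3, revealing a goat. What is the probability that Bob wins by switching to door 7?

1/7

Because the host chose which door to open without knowing where the car is, the choice is independent of the prize location. Learning that door 3 does not hold the car simply rules out that one location and leaves the remaining 7 doors still equally likely by symmetry.
So P(the car behind door 7) = 1/7.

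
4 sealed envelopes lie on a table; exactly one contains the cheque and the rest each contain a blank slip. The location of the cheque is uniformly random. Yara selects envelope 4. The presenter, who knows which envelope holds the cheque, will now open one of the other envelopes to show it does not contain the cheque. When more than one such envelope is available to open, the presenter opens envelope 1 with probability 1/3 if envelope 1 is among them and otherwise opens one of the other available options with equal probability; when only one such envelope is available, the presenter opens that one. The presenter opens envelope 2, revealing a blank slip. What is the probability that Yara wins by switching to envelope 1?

Apply Bayes' rule, conditioning on where the cheque actually is.
If it is in envelope 1 (prior 1/4): envelope 1 holds the prize so is unavailable; the presenter chooses uniformly among the 2 others, probability 1/2; weight (1/4)·(1/2) = 1/8.
If it is in envelope 2 (prior 1/4): the presenter opened envelope 2, so this case is ruled out; weight (1/4)·0 = 0.
If it is in envelope 3 (prior 1/4): envelope 1 is available but not opened, probability 2/3; weight (1/4)·(2/3) = 1/6.
If it is in envelope 4 (prior 1/4): envelope 1 is available but not opened; envelope 2 gets probability (1 − 1/3)/2 = 1/3; weight (1/4)·(1/3) = 1/12.
The weights sum to 3/8.
So P(the cheque in envelope 1 | the presenter opened envelope 2) = (1/8) / (3/8) = 1/3.

1/3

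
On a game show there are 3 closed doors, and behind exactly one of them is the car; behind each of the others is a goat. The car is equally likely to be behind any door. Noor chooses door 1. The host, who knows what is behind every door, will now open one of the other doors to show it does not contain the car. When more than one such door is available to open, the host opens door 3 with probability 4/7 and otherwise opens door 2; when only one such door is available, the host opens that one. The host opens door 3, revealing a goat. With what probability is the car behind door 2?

Apply Bayes' rule, conditioning on where the car actually is.
If it is behind door 1 (prior 1/3): door 3 is available, opened with probability 4/7; weight (1/3)·(4/7) = 4/21.
If it is behind door 2 (prior 1/3): only door 3 is available, probability 1; weight (1/3)·1 = 1/3.
If it is behind door 3 (prior 1/3): the host opened door 3, so this case is ruled out; weight (1/3)·0 = 0.
The weights sum to 11/21.
So P(the car behind door 2 | the host opened door 3) = (1/3) / (11/21) = 7/11.

7/11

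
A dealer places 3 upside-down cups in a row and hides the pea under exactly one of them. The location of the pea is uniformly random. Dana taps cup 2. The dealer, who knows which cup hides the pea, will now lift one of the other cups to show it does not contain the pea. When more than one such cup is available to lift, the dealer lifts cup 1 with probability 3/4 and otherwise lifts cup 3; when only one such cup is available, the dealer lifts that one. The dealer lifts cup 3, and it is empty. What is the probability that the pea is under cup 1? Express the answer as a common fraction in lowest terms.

Consider each possible location of the pea in turn.
If it is under cup 1 (prior 1/3): only cup 3 is available, probability 1; weight (1/3)·1 = 1/3.
If it is under cup 2 (prior 1/3): cup 1 is available but not opened, probability 1/4; weight (1/3)·(1/4) = 1/12.
If it is under cup 3 (prior 1/3): the dealer opened cup 3, so this case is ruled out; weight (1/3)·0 = 0.
The weights sum to 5/12.
So P(the pea under cup 1 | the dealer opened cup 3) = (1/3) / (5/12) = 4/5.

4/5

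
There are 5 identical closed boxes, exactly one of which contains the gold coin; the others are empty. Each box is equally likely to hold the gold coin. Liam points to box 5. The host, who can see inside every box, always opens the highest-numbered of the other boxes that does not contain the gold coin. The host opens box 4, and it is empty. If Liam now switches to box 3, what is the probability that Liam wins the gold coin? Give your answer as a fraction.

Condition on the true location of the gold coin.
If it is in any of boxes 1, 2, 3, and 5 (prior 1/5 each): box 4 is the highest-numbered option available, probability 1; weight (1/5)·1 = 1/5 each.
If it is in box 4 (prior 1/5): the host opened box 4, so this case is ruled out; weight (1/5)·0 = 0.
The weights sum to 4/5.
So P(the gold coin in box 3 | the host opened box 4) = (1/5) / (4/5) = 1/4.

1/4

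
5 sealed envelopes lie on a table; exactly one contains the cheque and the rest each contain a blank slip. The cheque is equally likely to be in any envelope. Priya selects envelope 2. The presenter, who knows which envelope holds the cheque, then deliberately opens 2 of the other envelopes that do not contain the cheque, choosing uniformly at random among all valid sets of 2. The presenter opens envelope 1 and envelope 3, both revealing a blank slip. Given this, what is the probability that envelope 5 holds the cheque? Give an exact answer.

2/5

Condition on the true location of the cheque.
If it is in either of envelopes 1 and 3 (prior 1/5 each): that envelope was opened and seen not to hold the prize — ruled out; weight (1/5)·0 = 0 each.
If it is in envelope 2 (prior 1/5): the presenter has 6 equally likely choices, so probability 1/6; weight (1/5)·(1/6) = 1/30.
If it is in either of envelopes 4 and 5 (prior 1/5 each): the presenter has 3 equally likely choices, so probability 1/3; weight (1/5)·(1/3) = 1/15 each.
The weights sum to 1/6.
So P(the cheque in envelope 5 | the presenter opened envelope 1 and envelope 3) = (1/15) / (1/6) = 2/5.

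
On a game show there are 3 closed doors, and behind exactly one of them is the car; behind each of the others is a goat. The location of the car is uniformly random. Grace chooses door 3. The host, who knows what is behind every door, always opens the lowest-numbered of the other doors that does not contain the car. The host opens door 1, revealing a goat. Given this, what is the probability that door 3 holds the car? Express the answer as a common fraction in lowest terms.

1/2

Apply Bayes' rule, conditioning on where the car actually is.
If it is behind door 1 (prior 1/3): the host opened door 1, so this case is ruled out; weight (1/3)·0 = 0.
If it is behind either of doors 2 and 3 (prior 1/3 each): door 1 is the lowest-numbered option available, probability 1; weight (1/3)·1 = 1/3 each.
The weights sum to 2/3.
So P(the car behind door 3 | the host opened door 1) = (1/3) / (2/3) = 1/2.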